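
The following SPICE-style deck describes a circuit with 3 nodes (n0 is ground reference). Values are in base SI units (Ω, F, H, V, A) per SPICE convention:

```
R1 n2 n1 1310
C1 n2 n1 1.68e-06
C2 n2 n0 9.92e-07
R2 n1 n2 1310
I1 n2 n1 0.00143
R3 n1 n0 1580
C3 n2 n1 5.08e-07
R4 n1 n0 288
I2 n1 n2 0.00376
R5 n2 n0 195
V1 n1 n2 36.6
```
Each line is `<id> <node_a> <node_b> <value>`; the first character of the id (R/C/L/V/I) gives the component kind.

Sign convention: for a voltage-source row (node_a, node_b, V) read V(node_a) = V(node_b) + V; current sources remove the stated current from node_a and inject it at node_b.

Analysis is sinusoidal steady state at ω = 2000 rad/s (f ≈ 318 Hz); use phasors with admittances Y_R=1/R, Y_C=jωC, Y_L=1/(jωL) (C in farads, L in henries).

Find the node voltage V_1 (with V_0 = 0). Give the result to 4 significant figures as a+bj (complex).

Element admittances at ω=2000 rad/s:
  Y(R1) = 0.0007634+0.000j S between n2,n1
  Y(C1) = 0.000+0.003360j S between n2,n1
  Y(C2) = 0.000+0.001984j S between n2,n0
  Y(R2) = 0.0007634+0.000j S between n1,n2
  I1: injects 0.00143 A into n1 (from n2)
  Y(R3) = 0.0006329+0.000j S between n1,n0
  Y(C3) = 0.000+0.001016j S between n2,n1
  Y(R4) = 0.003472+0.000j S between n1,n0
  I2: injects 0.00376 A into n2 (from n1)
  Y(R5) = 0.005128+0.000j S between n2,n0
  V1: constraint V(n1)−V(n2) = 36.6
Assemble and solve the 3×3 MNA system:
  V(n1)=21.05+3.342j  V(n2)=-15.55+3.342j
  i(V1)=-0.1446-0.1739j

21.05+3.342j V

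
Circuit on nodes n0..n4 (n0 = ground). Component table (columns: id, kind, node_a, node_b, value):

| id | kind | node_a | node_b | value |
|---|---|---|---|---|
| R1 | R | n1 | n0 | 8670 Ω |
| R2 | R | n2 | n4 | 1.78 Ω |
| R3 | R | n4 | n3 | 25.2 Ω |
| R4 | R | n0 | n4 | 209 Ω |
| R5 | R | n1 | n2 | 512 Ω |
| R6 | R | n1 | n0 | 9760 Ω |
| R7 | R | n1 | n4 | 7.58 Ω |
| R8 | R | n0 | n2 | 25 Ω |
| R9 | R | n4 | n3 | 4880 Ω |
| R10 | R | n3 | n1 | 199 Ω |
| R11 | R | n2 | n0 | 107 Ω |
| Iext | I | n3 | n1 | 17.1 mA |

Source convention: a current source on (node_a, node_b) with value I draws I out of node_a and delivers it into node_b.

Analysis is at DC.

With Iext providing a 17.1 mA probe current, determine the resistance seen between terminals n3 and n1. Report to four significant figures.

Apply KCL at each of the 4 non-ground nodes and solve the resulting linear system.
Node n1: branches {R1, R5, R6, R7, R10, Iext} → V_1 = 0.1088
Node n2: branches {R2, R5, R8, R11} → V_2 = -0.0004011
Node n3: branches {R3, R9, R10, Iext} → V_3 = -0.3693
Node n4: branches {R2, R3, R4, R7, R9} → V_4 = -0.0008159

R_eq = 27.96 Ω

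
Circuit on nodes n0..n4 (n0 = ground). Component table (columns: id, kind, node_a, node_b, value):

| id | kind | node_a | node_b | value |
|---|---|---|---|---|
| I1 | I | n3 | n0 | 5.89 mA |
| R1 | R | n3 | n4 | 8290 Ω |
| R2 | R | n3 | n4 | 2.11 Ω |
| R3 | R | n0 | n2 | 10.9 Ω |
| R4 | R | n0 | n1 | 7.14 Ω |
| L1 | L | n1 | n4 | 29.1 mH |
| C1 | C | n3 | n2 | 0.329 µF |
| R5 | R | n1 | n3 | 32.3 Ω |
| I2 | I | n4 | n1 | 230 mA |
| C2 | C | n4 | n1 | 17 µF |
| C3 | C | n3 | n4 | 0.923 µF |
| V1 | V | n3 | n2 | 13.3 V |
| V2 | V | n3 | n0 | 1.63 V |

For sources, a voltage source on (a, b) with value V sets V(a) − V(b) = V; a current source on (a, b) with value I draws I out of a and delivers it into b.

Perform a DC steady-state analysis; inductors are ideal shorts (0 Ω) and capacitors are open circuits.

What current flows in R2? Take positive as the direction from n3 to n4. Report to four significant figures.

0.1677 A

MNA unknowns: 4 node voltages V₁..V_4 plus 3 source currents (L1, V1, V2)
I1: z[3]−=0.00589, z[0]+=0.00589
R1: Y=0.0001206 on G[3,4]
R2: Y=0.4739 on G[3,4]
R3: Y=0.09174 on G[0,2]
R4: Y=0.1401 on G[0,1]
L1: row V1−V4=0, i_L1 at 1,4
C1: Y=0.000 on G[3,2]
R5: Y=0.03096 on G[1,3]
I2: z[4]−=0.23, z[1]+=0.23
C2: Y=0.000 on G[4,1]
C3: Y=0.000 on G[3,4]
V1: row V3−V2=13.3, i_V1 at 3,2
V2: row V3−V0=1.63, i_V2 at 3,0
solve → V1=1.276, V2=-11.67, V3=1.630, V4=1.276
aux → i_L1=0.06223, i_V1=-1.071, i_V2=0.8860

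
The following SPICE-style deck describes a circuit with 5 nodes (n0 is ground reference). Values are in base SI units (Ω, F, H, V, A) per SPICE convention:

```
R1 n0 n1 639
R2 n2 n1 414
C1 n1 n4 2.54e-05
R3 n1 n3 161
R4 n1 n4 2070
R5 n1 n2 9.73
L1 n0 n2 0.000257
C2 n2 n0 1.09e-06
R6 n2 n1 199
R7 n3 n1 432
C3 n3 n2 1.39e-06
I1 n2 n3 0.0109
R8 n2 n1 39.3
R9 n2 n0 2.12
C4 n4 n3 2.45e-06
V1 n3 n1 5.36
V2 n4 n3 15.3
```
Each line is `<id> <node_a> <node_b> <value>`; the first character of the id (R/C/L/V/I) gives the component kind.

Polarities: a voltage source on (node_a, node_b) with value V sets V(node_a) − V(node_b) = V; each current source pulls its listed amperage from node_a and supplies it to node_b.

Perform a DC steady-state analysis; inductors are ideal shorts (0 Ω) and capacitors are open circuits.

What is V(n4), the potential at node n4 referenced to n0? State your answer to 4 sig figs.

20.74 V

Element admittances at DC:
  Y(R1) = 0.001565 S between n0,n1
  Y(R2) = 0.002415 S between n2,n1
  Y(C1) = 0.000 S between n1,n4
  Y(R3) = 0.006211 S between n1,n3
  Y(R4) = 0.0004831 S between n1,n4
  Y(R5) = 0.1028 S between n1,n2
  L1: short n0↔n2 (DC inductor)
  Y(C2) = 0.000 S between n2,n0
  Y(R6) = 0.005025 S between n2,n1
  Y(R7) = 0.002315 S between n3,n1
  Y(C3) = 0.000 S between n3,n2
  I1: injects 0.0109 A into n3 (from n2)
  Y(R8) = 0.02545 S between n2,n1
  Y(R9) = 0.4717 S between n2,n0
  Y(C4) = 0.000 S between n4,n3
  V1: constraint V(n3)−V(n1) = 5.36
  V2: constraint V(n4)−V(n3) = 15.3
Assemble and solve the 7×7 MNA system:
  V(n1)=0.07943  V(n2)=0.000  V(n3)=5.439  V(n4)=20.74
  i(L1)=0.0001243  i(V1)=-0.04478  i(V2)=-0.009981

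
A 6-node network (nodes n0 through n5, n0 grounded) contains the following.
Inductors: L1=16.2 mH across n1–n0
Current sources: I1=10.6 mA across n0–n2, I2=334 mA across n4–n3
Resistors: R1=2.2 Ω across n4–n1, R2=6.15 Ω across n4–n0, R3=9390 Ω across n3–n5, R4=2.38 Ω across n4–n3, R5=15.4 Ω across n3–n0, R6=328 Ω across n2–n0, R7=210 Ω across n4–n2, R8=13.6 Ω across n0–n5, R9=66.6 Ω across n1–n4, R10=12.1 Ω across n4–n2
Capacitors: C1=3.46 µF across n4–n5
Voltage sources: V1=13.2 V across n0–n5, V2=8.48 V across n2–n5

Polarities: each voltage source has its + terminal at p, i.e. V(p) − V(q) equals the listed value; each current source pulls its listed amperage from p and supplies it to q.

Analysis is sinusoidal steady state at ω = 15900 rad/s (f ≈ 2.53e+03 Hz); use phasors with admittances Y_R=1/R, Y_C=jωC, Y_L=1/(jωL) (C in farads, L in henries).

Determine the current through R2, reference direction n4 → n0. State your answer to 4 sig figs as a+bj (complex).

-0.2994-0.3355j A

MNA unknowns: 5 node voltages V₁..V_5 plus 2 source currents (V1, V2)
L1: Y=0.000-0.003882j on G[1,0]
I1: z[0]−=0.0106, z[2]+=0.0106
R1: Y=0.4545+0.000j on G[4,1]
R2: Y=0.1626+0.000j on G[4,0]
R3: Y=0.0001065+0.000j on G[3,5]
I2: z[4]−=0.334, z[3]+=0.334
R4: Y=0.4202+0.000j on G[4,3]
R5: Y=0.06494+0.000j on G[3,0]
C1: Y=0.000+0.05501j on G[4,5]
R6: Y=0.003049+0.000j on G[2,0]
R7: Y=0.004762+0.000j on G[4,2]
R8: Y=0.07353+0.000j on G[0,5]
R9: Y=0.01502+0.000j on G[1,4]
R10: Y=0.08264+0.000j on G[4,2]
V1: row V0−V5=13.2, i_V1 at 0,5
V2: row V2−V5=8.48, i_V2 at 2,5
solve → V1=-1.824-2.078j, V2=-4.720+0.000j, V3=-0.9088-1.787j, V4=-1.841-2.063j, V5=-13.20+0.000j
aux → i_V1=-1.362-0.4444j, i_V2=0.2766-0.1803j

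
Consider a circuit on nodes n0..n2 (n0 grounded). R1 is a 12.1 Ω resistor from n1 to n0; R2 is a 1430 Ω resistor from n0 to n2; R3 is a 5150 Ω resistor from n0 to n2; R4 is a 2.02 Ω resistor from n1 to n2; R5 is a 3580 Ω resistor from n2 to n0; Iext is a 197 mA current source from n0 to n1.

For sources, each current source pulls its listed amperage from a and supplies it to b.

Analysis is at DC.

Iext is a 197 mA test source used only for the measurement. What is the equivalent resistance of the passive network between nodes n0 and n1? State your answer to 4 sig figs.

R_eq = 11.93 Ω

Element admittances at DC:
  Y(R1) = 0.08264 S between n1,n0
  Y(R2) = 0.0006993 S between n0,n2
  Y(R3) = 0.0001942 S between n0,n2
  Y(R4) = 0.4950 S between n1,n2
  Y(R5) = 0.0002793 S between n2,n0
  Iext: injects 0.197 A into n1 (from n0)
Assemble and solve the 2×2 MNA system:
  V(n1)=2.350  V(n2)=2.345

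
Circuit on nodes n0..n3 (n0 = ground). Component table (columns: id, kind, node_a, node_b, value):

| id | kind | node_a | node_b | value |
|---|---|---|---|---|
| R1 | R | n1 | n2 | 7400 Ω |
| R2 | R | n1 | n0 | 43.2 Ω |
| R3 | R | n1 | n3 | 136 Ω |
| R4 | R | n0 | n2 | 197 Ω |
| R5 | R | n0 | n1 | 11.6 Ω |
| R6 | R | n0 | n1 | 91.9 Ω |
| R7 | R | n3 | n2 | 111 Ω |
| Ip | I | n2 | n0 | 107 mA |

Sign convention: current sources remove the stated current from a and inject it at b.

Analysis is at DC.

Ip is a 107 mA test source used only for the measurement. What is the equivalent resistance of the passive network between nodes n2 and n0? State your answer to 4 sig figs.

R_eq = 109.7 Ω

Element admittances at DC:
  Y(R1) = 0.0001351 S between n1,n2
  Y(R2) = 0.02315 S between n1,n0
  Y(R3) = 0.007353 S between n1,n3
  Y(R4) = 0.005076 S between n0,n2
  Y(R5) = 0.08621 S between n0,n1
  Y(R6) = 0.01088 S between n0,n1
  Y(R7) = 0.009009 S between n3,n2
  Ip: injects 0.107 A into n0 (from n2)
Assemble and solve the 3×3 MNA system:
  V(n1)=-0.3945  V(n2)=-11.73  V(n3)=-6.638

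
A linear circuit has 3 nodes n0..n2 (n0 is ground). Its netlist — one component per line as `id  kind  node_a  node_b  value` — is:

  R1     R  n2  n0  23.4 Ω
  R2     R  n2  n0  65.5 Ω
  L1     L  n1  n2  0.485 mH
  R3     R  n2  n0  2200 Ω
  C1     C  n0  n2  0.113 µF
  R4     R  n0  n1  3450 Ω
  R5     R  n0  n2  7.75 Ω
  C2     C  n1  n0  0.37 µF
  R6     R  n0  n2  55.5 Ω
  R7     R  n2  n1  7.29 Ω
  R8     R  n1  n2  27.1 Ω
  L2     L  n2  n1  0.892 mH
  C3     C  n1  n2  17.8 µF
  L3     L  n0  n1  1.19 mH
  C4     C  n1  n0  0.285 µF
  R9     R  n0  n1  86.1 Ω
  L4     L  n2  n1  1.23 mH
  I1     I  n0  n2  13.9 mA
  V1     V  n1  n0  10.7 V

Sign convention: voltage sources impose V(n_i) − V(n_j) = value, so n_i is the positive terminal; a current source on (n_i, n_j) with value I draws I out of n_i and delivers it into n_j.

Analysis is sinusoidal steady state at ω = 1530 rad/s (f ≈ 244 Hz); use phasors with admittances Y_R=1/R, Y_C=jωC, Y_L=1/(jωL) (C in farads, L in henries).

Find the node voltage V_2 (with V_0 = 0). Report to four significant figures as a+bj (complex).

10.58-0.8277j V

Element admittances at ω=1530 rad/s:
  Y(R1) = 0.04274+0.000j S between n2,n0
  Y(R2) = 0.01527+0.000j S between n2,n0
  Y(L1) = 0.000-1.348j S between n1,n2
  Y(R3) = 0.0004545+0.000j S between n2,n0
  Y(C1) = 0.000+0.0001729j S between n0,n2
  Y(R4) = 0.0002899+0.000j S between n0,n1
  Y(R5) = 0.1290+0.000j S between n0,n2
  Y(C2) = 0.000+0.0005661j S between n1,n0
  Y(R6) = 0.01802+0.000j S between n0,n2
  Y(R7) = 0.1372+0.000j S between n2,n1
  Y(R8) = 0.03690+0.000j S between n1,n2
  Y(L2) = 0.000-0.7327j S between n2,n1
  Y(C3) = 0.000+0.02723j S between n1,n2
  Y(L3) = 0.000-0.5492j S between n0,n1
  Y(C4) = 0.000+0.0004361j S between n1,n0
  Y(R9) = 0.01161+0.000j S between n0,n1
  Y(L4) = 0.000-0.5314j S between n2,n1
  I1: injects 0.0139 A into n2 (from n0)
  V1: constraint V(n1)−V(n0) = 10.7
Assemble and solve the 3×3 MNA system:
  V(n1)=10.70+0.000j  V(n2)=10.58-0.8277j
  i(V1)=-2.288+6.034j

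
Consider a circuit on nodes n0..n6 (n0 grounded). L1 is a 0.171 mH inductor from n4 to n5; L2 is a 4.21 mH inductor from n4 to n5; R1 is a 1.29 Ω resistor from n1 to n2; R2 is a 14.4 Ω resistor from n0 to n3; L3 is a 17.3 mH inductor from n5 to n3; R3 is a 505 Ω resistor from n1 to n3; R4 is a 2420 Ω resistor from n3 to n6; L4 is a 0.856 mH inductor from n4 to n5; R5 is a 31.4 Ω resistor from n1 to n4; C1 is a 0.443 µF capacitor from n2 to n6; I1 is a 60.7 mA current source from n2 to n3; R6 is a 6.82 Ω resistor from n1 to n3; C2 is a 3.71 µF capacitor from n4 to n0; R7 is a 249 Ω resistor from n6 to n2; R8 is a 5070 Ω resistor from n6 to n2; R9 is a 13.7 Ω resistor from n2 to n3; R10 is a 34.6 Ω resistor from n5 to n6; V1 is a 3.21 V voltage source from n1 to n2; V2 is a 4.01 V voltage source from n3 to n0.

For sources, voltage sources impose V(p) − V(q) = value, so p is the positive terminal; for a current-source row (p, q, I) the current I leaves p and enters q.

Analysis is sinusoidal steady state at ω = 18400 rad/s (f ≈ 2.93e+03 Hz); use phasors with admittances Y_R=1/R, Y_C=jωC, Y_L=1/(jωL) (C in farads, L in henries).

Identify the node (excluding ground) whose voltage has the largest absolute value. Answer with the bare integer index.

MNA unknowns: 6 node voltages V₁..V_6 plus 2 source currents (V1, V2)
L1: Y=0.000-0.3178j on G[4,5]
L2: Y=0.000-0.01291j on G[4,5]
R1: Y=0.7752+0.000j on G[1,2]
R2: Y=0.06944+0.000j on G[0,3]
L3: Y=0.000-0.003141j on G[5,3]
R3: Y=0.001980+0.000j on G[1,3]
R4: Y=0.0004132+0.000j on G[3,6]
L4: Y=0.000-0.06349j on G[4,5]
R5: Y=0.03185+0.000j on G[1,4]
C1: Y=0.000+0.008151j on G[2,6]
I1: z[2]−=0.0607, z[3]+=0.0607
R6: Y=0.1466+0.000j on G[1,3]
C2: Y=0.000+0.06826j on G[4,0]
R7: Y=0.004016+0.000j on G[6,2]
R8: Y=0.0001972+0.000j on G[6,2]
R9: Y=0.07299+0.000j on G[2,3]
R10: Y=0.02890+0.000j on G[5,6]
V1: row V1−V2=3.21, i_V1 at 1,2
V2: row V3−V0=4.01, i_V2 at 3,0
solve → V1=4.301-0.2509j, V2=1.091-0.2509j, V3=4.010+0.000j, V4=0.6689-1.699j, V5=0.6701-1.698j, V6=0.4966-1.351j
aux → i_V1=-2.647-0.008836j, i_V2=-0.3945-0.04566j

1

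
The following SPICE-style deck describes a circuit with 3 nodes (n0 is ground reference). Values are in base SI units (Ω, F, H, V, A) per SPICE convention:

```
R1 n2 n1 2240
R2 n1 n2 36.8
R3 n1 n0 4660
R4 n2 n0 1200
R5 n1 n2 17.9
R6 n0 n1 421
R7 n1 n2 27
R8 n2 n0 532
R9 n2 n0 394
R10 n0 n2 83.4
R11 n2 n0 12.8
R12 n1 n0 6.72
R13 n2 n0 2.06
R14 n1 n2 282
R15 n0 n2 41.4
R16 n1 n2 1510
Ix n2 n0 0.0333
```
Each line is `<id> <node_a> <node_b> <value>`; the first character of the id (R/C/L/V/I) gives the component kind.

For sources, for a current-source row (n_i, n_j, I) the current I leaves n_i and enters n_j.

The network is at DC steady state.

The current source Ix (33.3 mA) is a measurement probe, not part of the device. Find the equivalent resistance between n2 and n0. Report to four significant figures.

R_eq = 1.485 Ω

Apply KCL at each of the 2 non-ground nodes and solve the resulting linear system.
Node n1: branches {R1, R2, R3, R5, R6, R7, R12, R14, R16} → V_1 = -0.02234
Node n2: branches {R1, R2, R4, R5, R7, R8, R9, R10, R11, R13, R14, R15, R16, Ix} → V_2 = -0.04945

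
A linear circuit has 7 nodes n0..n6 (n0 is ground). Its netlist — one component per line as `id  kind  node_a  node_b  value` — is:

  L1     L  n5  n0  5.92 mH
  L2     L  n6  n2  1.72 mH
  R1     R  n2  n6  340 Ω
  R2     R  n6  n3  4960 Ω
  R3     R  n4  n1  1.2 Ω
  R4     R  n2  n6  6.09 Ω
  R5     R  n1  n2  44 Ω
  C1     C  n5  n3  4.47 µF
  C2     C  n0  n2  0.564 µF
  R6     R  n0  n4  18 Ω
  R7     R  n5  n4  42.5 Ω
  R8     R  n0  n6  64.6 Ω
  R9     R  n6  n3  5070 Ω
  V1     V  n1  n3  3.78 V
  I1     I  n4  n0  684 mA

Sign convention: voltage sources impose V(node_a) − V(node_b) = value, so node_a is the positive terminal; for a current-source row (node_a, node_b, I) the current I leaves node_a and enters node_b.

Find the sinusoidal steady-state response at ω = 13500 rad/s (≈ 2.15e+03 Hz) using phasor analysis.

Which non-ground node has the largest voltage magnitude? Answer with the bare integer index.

Element admittances at ω=13500 rad/s:
  Y(L1) = 0.000-0.01251j S between n5,n0
  Y(L2) = 0.000-0.04307j S between n6,n2
  Y(R1) = 0.002941+0.000j S between n2,n6
  Y(R2) = 0.0002016+0.000j S between n6,n3
  Y(R3) = 0.8333+0.000j S between n4,n1
  Y(R4) = 0.1642+0.000j S between n2,n6
  Y(R5) = 0.02273+0.000j S between n1,n2
  Y(C1) = 0.000+0.06035j S between n5,n3
  Y(C2) = 0.000+0.007614j S between n0,n2
  Y(R6) = 0.05556+0.000j S between n0,n4
  Y(R7) = 0.02353+0.000j S between n5,n4
  Y(R8) = 0.01548+0.000j S between n0,n6
  Y(R9) = 0.0001972+0.000j S between n6,n3
  V1: constraint V(n1)−V(n3) = 3.78
  I1: injects 0.684 A into n0 (from n4)
Assemble and solve the 7×7 MNA system:
  V(n1)=-9.239-2.525j  V(n2)=-5.839-0.4167j  V(n3)=-13.02-2.525j  V(n4)=-9.570-2.455j  V(n5)=-14.80-5.758j  V(n6)=-5.393-0.2811j
  i(V1)=-0.1982+0.1066j

5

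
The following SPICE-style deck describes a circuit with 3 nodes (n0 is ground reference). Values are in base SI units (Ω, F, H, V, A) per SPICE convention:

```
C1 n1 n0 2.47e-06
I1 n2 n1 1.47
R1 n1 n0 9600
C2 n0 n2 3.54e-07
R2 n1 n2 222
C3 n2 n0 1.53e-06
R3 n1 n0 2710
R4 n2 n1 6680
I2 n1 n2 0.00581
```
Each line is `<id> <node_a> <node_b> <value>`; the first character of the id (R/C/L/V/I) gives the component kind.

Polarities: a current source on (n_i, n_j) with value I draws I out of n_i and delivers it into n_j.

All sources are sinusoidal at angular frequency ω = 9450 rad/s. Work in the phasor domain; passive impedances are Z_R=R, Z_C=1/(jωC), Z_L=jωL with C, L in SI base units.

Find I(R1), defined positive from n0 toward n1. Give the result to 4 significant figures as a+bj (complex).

MNA unknowns: 2 node voltages V₁..V_2
C1: Y=0.000+0.02334j on G[1,0]
I1: z[2]−=1.47, z[1]+=1.47
R1: Y=0.0001042+0.000j on G[1,0]
C2: Y=0.000+0.003345j on G[0,2]
R2: Y=0.004505+0.000j on G[1,2]
C3: Y=0.000+0.01446j on G[2,0]
R3: Y=0.0003690+0.000j on G[1,0]
R4: Y=0.0001497+0.000j on G[2,1]
I2: z[1]−=0.00581, z[2]+=0.00581
solve → V1=24.72-51.11j, V2=-31.05+67.66j

-0.002575+0.005324j A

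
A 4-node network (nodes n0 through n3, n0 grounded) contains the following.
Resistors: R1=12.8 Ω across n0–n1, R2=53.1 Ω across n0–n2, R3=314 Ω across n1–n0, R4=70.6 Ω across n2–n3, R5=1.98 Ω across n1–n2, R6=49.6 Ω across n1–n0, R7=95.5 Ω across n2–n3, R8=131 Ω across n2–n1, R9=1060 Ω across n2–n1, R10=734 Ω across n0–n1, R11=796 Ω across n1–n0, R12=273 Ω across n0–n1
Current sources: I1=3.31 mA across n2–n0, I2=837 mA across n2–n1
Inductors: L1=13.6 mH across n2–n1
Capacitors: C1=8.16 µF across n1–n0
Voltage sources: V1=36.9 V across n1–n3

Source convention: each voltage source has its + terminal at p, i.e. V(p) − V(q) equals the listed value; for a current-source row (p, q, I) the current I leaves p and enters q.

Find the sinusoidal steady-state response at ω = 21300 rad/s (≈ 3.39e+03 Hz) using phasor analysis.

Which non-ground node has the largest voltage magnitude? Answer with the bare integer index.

3

Element admittances at ω=21300 rad/s:
  Y(R1) = 0.07812+0.000j S between n0,n1
  I1: injects 0.00331 A into n0 (from n2)
  Y(R2) = 0.01883+0.000j S between n0,n2
  Y(R3) = 0.003185+0.000j S between n1,n0
  Y(R4) = 0.01416+0.000j S between n2,n3
  Y(R5) = 0.5051+0.000j S between n1,n2
  Y(R6) = 0.02016+0.000j S between n1,n0
  I2: injects 0.837 A into n1 (from n2)
  Y(R7) = 0.01047+0.000j S between n2,n3
  Y(L1) = 0.000-0.003452j S between n2,n1
  Y(C1) = 0.000+0.1738j S between n1,n0
  Y(R8) = 0.007634+0.000j S between n2,n1
  Y(R9) = 0.0009434+0.000j S between n2,n1
  Y(R10) = 0.001362+0.000j S between n0,n1
  Y(R11) = 0.001256+0.000j S between n1,n0
  Y(R12) = 0.003663+0.000j S between n0,n1
  V1: constraint V(n1)−V(n3) = 36.9
Assemble and solve the 4×4 MNA system:
  V(n1)=0.1540-0.2096j  V(n2)=-2.991-0.2220j  V(n3)=-36.75-0.2096j
  i(V1)=-0.8316+0.0003056j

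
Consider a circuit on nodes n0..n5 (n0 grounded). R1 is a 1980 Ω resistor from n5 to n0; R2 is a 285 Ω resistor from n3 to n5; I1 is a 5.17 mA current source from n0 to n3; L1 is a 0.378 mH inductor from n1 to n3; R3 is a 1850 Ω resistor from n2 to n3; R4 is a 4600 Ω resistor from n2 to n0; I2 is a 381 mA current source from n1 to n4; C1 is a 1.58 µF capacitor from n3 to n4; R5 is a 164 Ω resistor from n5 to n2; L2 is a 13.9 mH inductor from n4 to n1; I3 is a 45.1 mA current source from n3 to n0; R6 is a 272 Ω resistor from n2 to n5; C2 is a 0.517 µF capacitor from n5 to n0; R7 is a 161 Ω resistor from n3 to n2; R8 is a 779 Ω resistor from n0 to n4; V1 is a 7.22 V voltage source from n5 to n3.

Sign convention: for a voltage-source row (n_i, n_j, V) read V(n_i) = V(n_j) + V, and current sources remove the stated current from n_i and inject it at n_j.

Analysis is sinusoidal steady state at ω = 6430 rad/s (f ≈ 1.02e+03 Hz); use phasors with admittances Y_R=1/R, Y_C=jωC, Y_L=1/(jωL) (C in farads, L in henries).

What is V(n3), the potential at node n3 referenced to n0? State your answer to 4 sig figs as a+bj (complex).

-96.51+80.93j V

Apply KCL at each of the 5 non-ground nodes and solve the resulting linear system.
Node n1: branches {L1, I2, L2} → V_1 = -87.90+82.81j
Node n2: branches {R3, R4, R5, R6, R7} → V_2 = -91.05+79.88j
Node n3: branches {R2, I1, L1, R3, C1, I3, R7, V1} → V_3 = -96.51+80.93j
Node n4: branches {I2, C1, L2, R8} → V_4 = 229.0+185.9j
Node n5: branches {R1, R2, R5, R6, C2, V1} → V_5 = -89.29+80.93j
Source currents: i(V1)=0.2717+0.2457j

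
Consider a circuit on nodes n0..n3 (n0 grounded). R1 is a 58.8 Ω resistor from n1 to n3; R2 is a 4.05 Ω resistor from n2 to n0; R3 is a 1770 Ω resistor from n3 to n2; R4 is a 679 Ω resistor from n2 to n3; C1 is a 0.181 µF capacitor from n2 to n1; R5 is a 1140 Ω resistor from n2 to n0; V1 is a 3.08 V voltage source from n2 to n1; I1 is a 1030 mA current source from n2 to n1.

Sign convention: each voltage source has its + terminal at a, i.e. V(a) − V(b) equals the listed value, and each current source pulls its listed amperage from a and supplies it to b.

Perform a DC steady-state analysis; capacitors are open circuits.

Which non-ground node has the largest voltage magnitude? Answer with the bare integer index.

1

Element admittances at DC:
  Y(R1) = 0.01701 S between n1,n3
  Y(R2) = 0.2469 S between n2,n0
  Y(R3) = 0.0005650 S between n3,n2
  Y(R4) = 0.001473 S between n2,n3
  Y(C1) = 0.000 S between n2,n1
  Y(R5) = 0.0008772 S between n2,n0
  V1: constraint V(n2)−V(n1) = 3.08
  I1: injects 1.03 A into n1 (from n2)
Assemble and solve the 4×4 MNA system:
  V(n1)=-3.080  V(n2)=0.000  V(n3)=-2.750
  i(V1)=-1.036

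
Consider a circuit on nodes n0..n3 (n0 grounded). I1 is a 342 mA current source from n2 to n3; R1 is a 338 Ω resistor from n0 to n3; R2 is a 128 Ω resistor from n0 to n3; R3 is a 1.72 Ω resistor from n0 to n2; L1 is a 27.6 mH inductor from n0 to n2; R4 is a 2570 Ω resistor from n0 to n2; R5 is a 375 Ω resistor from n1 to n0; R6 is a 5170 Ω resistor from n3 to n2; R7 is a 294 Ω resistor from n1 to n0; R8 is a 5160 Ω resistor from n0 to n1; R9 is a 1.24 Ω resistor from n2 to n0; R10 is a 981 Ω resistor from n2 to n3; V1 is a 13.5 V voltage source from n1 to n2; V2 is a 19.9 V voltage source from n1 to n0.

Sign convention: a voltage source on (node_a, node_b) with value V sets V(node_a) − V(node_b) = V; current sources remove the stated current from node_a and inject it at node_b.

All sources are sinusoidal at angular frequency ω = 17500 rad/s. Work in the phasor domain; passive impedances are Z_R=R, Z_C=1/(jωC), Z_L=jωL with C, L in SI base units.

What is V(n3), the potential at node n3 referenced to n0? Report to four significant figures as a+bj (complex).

29.19+0.000j V

Element admittances at ω=17500 rad/s:
  I1: injects 0.342 A into n3 (from n2)
  Y(R1) = 0.002959+0.000j S between n0,n3
  Y(R2) = 0.007812+0.000j S between n0,n3
  Y(R3) = 0.5814+0.000j S between n0,n2
  Y(L1) = 0.000-0.002070j S between n0,n2
  Y(R4) = 0.0003891+0.000j S between n0,n2
  Y(R5) = 0.002667+0.000j S between n1,n0
  Y(R6) = 0.0001934+0.000j S between n3,n2
  Y(R7) = 0.003401+0.000j S between n1,n0
  Y(R8) = 0.0001938+0.000j S between n0,n1
  Y(R9) = 0.8065+0.000j S between n2,n0
  Y(R10) = 0.001019+0.000j S between n2,n3
  V1: constraint V(n1)−V(n2) = 13.5
  V2: constraint V(n1)−V(n0) = 19.9
Assemble and solve the 5×5 MNA system:
  V(n1)=19.90+0.000j  V(n2)=6.400+0.000j  V(n3)=29.19+0.000j
  i(V1)=9.199-0.01325j  i(V2)=-9.324+0.01325j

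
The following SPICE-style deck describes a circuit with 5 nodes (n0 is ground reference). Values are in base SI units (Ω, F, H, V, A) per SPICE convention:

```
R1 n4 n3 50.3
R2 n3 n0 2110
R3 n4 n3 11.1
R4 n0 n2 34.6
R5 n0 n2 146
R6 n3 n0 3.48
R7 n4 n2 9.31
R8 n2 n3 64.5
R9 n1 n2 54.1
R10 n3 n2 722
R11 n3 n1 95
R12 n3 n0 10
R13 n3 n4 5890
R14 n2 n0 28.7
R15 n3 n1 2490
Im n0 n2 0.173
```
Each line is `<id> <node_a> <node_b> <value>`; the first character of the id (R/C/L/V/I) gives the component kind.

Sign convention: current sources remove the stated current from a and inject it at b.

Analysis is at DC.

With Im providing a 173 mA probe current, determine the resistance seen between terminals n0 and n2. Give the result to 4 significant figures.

MNA unknowns: 4 node voltages V₁..V_4
R1: Y=0.01988 on G[4,3]
R2: Y=0.0004739 on G[3,0]
R3: Y=0.09009 on G[4,3]
R4: Y=0.02890 on G[0,2]
R5: Y=0.006849 on G[0,2]
R6: Y=0.2874 on G[3,0]
R7: Y=0.1074 on G[4,2]
R8: Y=0.01550 on G[2,3]
R9: Y=0.01848 on G[1,2]
R10: Y=0.001385 on G[3,2]
R11: Y=0.01053 on G[3,1]
R12: Y=0.1000 on G[3,0]
R13: Y=0.0001698 on G[3,4]
R14: Y=0.03484 on G[2,0]
R15: Y=0.0004016 on G[3,1]
Im: z[0]−=0.173, z[2]+=0.173
solve → V1=0.8811, V2=1.276, V3=0.2139, V4=0.7381

R_eq = 7.373 Ω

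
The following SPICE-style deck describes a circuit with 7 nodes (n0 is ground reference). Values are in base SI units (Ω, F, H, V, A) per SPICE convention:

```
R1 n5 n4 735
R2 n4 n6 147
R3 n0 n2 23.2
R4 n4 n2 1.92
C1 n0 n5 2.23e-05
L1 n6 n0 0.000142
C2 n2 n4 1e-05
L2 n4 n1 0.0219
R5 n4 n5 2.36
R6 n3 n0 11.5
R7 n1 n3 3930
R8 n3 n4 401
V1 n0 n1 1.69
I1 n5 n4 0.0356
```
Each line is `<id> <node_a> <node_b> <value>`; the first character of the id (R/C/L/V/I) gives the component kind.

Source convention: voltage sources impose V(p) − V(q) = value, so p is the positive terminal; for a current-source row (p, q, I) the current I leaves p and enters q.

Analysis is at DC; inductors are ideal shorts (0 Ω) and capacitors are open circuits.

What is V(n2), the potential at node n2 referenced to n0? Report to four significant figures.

-1.561 V

Apply KCL at each of the 6 non-ground nodes and solve the resulting linear system.
Node n1: branches {L2, R7, V1} → V_1 = -1.690
Node n2: branches {R3, R4, C2} → V_2 = -1.561
Node n3: branches {R6, R7, R8} → V_3 = -0.05178
Node n4: branches {R1, R2, R4, C2, L2, R5, R8, I1} → V_4 = -1.690
Node n5: branches {R1, C1, R5, I1} → V_5 = -1.774
Node n6: branches {R2, L1} → V_6 = 0.000
Source currents: i(L1)=-0.01150, i(L2)=0.08286, i(V1)=-0.08328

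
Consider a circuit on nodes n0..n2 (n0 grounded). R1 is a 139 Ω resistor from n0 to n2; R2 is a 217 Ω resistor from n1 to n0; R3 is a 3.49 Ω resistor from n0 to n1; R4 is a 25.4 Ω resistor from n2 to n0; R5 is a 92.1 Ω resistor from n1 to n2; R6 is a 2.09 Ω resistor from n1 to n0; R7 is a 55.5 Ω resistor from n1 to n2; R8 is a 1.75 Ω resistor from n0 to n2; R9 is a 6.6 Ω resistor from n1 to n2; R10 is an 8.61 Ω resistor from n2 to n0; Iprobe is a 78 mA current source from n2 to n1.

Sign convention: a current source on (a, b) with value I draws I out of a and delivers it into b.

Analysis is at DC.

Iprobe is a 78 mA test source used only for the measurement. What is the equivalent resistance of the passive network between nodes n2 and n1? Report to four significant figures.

R_eq = 1.798 Ω

Apply KCL at each of the 2 non-ground nodes and solve the resulting linear system.
Node n1: branches {R2, R3, R5, R6, R7, R9, Iprobe} → V_1 = 0.06847
Node n2: branches {R1, R4, R5, R7, R8, R9, R10, Iprobe} → V_2 = -0.07178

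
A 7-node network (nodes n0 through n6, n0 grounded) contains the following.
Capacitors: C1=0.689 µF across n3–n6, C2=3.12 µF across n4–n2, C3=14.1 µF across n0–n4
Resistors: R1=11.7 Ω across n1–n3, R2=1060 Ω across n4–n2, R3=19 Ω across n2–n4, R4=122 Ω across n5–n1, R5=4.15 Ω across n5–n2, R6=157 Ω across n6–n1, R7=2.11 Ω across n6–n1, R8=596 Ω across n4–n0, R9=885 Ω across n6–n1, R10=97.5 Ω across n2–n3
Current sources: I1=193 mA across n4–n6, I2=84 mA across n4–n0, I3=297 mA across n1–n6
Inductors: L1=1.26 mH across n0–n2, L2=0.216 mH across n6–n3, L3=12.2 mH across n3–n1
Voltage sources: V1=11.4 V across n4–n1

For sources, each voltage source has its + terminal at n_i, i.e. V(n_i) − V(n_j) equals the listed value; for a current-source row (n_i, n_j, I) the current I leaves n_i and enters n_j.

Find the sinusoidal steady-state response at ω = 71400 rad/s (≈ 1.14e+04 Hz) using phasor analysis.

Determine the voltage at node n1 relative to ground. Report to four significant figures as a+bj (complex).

-11.40+0.09367j V

Element admittances at ω=71400 rad/s:
  Y(C1) = 0.000+0.04919j S between n3,n6
  Y(R1) = 0.08547+0.000j S between n1,n3
  Y(R2) = 0.0009434+0.000j S between n4,n2
  I1: injects 0.193 A into n6 (from n4)
  Y(L1) = 0.000-0.01112j S between n0,n2
  Y(L2) = 0.000-0.06484j S between n6,n3
  Y(R3) = 0.05263+0.000j S between n2,n4
  Y(R4) = 0.008197+0.000j S between n5,n1
  Y(R5) = 0.2410+0.000j S between n5,n2
  Y(R6) = 0.006369+0.000j S between n6,n1
  Y(R7) = 0.4739+0.000j S between n6,n1
  Y(R8) = 0.001678+0.000j S between n4,n0
  Y(C2) = 0.000+0.2228j S between n4,n2
  I2: injects 0.084 A into n0 (from n4)
  Y(C3) = 0.000+1.007j S between n0,n4
  Y(R9) = 0.001130+0.000j S between n6,n1
  I3: injects 0.297 A into n6 (from n1)
  Y(L3) = 0.000-0.001148j S between n3,n1
  Y(R10) = 0.01026+0.000j S between n2,n3
  V1: constraint V(n4)−V(n1) = 11.4
Assemble and solve the 7×7 MNA system:
  V(n1)=-11.40+0.09367j  V(n2)=-0.2800+0.9275j  V(n3)=-10.23+0.2210j  V(n4)=-0.003247+0.09367j  V(n5)=-0.6459+0.9001j  V(n6)=-10.38+0.08891j
  i(V1)=-0.3833-0.01386j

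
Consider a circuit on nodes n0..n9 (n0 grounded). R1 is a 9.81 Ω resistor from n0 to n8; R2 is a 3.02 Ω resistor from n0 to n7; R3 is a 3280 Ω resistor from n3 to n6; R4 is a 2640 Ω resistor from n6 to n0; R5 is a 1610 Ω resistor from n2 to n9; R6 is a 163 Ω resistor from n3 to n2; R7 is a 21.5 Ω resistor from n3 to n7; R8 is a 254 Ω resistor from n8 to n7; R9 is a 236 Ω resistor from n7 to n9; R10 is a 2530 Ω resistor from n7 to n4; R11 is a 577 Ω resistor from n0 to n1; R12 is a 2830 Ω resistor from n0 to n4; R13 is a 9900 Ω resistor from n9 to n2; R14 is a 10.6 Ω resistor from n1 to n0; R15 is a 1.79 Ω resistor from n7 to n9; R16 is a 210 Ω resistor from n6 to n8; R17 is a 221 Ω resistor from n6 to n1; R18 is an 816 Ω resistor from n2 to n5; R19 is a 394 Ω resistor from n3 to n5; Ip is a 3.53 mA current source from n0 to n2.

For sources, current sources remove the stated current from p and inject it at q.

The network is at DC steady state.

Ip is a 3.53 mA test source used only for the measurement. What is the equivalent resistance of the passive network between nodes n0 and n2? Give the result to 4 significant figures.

Apply KCL at each of the 9 non-ground nodes and solve the resulting linear system.
Node n1: branches {R11, R14, R17} → V_1 = 0.0001199
Node n2: branches {R5, R6, R13, R18, Ip} → V_2 = 0.5310
Node n3: branches {R3, R6, R7, R19} → V_3 = 0.07780
Node n4: branches {R10, R12} → V_4 = 0.005526
Node n5: branches {R18, R19} → V_5 = 0.2254
Node n6: branches {R3, R4, R16, R17} → V_6 = 0.002666
Node n7: branches {R2, R7, R8, R9, R10, R15} → V_7 = 0.01047
Node n8: branches {R1, R8, R16} → V_8 = 0.0004872
Node n9: branches {R5, R9, R13, R15} → V_9 = 0.01113

R_eq = 150.4 Ω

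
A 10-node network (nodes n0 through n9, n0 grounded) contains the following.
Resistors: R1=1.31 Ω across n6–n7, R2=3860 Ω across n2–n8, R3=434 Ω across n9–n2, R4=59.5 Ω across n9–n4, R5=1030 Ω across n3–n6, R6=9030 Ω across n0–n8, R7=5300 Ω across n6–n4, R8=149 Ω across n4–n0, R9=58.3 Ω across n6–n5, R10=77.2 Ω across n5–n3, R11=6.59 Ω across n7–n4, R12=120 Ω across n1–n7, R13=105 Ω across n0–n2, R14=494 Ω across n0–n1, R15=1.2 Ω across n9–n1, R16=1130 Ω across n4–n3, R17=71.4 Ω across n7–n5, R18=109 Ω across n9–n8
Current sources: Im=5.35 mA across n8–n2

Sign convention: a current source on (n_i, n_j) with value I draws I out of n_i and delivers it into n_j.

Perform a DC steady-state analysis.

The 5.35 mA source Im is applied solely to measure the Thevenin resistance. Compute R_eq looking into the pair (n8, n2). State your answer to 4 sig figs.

MNA unknowns: 9 node voltages V₁..V_9
R1: Y=0.7634 on G[6,7]
R2: Y=0.0002591 on G[2,8]
R3: Y=0.002304 on G[9,2]
R4: Y=0.01681 on G[9,4]
R5: Y=0.0009709 on G[3,6]
R6: Y=0.0001107 on G[0,8]
R7: Y=0.0001887 on G[6,4]
R8: Y=0.006711 on G[4,0]
R9: Y=0.01715 on G[6,5]
R10: Y=0.01295 on G[5,3]
R11: Y=0.1517 on G[7,4]
R12: Y=0.008333 on G[1,7]
R13: Y=0.009524 on G[0,2]
R14: Y=0.002024 on G[0,1]
R15: Y=0.8333 on G[9,1]
R16: Y=0.0008850 on G[4,3]
R17: Y=0.01401 on G[7,5]
R18: Y=0.009174 on G[9,8]
Im: z[8]−=0.00535, z[2]+=0.00535
solve → V1=-0.4279, V2=0.3400, V3=-0.3418, V4=-0.3375, V5=-0.3421, V6=-0.3422, V7=-0.3422, V8=-0.9645, V9=-0.4298

R_eq = 243.8 Ω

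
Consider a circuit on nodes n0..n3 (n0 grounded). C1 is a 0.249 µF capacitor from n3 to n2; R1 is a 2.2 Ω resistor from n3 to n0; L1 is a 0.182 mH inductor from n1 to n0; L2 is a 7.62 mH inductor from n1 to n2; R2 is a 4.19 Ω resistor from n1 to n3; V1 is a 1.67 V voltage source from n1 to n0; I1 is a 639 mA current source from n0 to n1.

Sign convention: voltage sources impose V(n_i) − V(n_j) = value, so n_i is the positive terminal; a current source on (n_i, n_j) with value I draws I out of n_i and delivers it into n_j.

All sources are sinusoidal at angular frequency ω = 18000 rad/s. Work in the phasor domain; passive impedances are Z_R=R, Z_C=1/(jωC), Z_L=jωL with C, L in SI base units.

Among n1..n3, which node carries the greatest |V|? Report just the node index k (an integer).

Element admittances at ω=18000 rad/s:
  Y(C1) = 0.000+0.004482j S between n3,n2
  Y(R1) = 0.4545+0.000j S between n3,n0
  Y(L1) = 0.000-0.3053j S between n1,n0
  Y(L2) = 0.000-0.007291j S between n1,n2
  Y(R2) = 0.2387+0.000j S between n1,n3
  V1: constraint V(n1)−V(n0) = 1.67
  I1: injects 0.639 A into n1 (from n0)
Assemble and solve the 4×4 MNA system:
  V(n1)=1.670+0.000j  V(n2)=3.417-0.02932j  V(n3)=0.5753+0.01837j
  i(V1)=0.3775+0.5014j

2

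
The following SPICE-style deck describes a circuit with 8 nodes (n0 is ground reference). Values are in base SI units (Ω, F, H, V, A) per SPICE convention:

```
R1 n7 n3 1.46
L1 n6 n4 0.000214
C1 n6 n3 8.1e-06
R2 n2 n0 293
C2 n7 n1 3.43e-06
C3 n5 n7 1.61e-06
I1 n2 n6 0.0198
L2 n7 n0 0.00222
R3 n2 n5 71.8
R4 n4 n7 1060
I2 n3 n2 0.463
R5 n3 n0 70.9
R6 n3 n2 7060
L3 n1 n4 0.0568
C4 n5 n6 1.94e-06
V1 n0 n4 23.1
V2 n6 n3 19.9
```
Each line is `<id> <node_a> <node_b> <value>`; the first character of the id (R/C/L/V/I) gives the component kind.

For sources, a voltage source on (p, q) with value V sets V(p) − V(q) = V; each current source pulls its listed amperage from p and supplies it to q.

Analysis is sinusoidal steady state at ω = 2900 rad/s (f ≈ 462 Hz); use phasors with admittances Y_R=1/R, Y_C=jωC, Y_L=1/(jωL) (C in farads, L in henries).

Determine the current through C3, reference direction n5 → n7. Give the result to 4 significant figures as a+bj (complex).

MNA unknowns: 7 node voltages V₁..V_7 plus 2 source currents (V1, V2)
R1: Y=0.6849+0.000j on G[7,3]
L1: Y=0.000-1.611j on G[6,4]
C1: Y=0.000+0.02349j on G[6,3]
R2: Y=0.003413+0.000j on G[2,0]
C2: Y=0.000+0.009947j on G[7,1]
C3: Y=0.000+0.004669j on G[5,7]
I1: z[2]−=0.0198, z[6]+=0.0198
L2: Y=0.000-0.1553j on G[7,0]
R3: Y=0.01393+0.000j on G[2,5]
R4: Y=0.0009434+0.000j on G[4,7]
I2: z[3]−=0.463, z[2]+=0.463
R5: Y=0.01410+0.000j on G[3,0]
R6: Y=0.0001416+0.000j on G[3,2]
L3: Y=0.000-0.006071j on G[1,4]
C4: Y=0.000+0.005626j on G[5,6]
V1: row V0−V4=23.1, i_V1 at 0,4
V2: row V6−V3=19.9, i_V2 at 6,3
solve → V1=-59.34-19.22j, V2=12.14-32.74j, V3=-39.34+1.121j, V4=-23.10+0.000j, V5=-16.19-41.10j, V6=-19.44+1.121j, V7=-37.22-7.488j
aux → i_V1=-1.676+5.686j, i_V2=-1.549+5.450j

0.1569+0.09822j A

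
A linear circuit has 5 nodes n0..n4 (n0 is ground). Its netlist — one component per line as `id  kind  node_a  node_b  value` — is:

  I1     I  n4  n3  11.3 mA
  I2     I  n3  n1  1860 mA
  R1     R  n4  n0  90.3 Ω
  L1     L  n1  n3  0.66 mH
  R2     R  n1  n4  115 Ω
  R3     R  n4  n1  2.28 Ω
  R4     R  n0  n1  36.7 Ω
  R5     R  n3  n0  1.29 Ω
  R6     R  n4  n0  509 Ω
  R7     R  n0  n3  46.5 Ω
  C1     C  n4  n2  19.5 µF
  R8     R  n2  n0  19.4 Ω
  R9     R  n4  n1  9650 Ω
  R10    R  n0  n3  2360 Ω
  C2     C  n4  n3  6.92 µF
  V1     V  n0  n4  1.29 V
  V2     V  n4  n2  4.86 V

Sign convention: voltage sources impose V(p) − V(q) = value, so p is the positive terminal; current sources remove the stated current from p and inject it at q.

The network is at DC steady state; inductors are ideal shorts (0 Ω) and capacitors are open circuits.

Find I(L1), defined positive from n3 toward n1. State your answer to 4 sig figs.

-1.494 A

Element admittances at DC:
  I1: injects 0.0113 A into n3 (from n4)
  I2: injects 1.86 A into n1 (from n3)
  Y(R1) = 0.01107 S between n4,n0
  L1: short n1↔n3 (DC inductor)
  Y(R2) = 0.008696 S between n1,n4
  Y(R3) = 0.4386 S between n4,n1
  Y(R4) = 0.02725 S between n0,n1
  Y(R5) = 0.7752 S between n3,n0
  Y(R6) = 0.001965 S between n4,n0
  Y(R7) = 0.02151 S between n0,n3
  Y(C1) = 0.000 S between n4,n2
  Y(R8) = 0.05155 S between n2,n0
  Y(R9) = 0.0001036 S between n4,n1
  Y(R10) = 0.0004237 S between n0,n3
  Y(C2) = 0.000 S between n4,n3
  V1: constraint V(n0)−V(n4) = 1.29
  V2: constraint V(n4)−V(n2) = 4.86
Assemble and solve the 7×7 MNA system:
  V(n1)=-0.4449  V(n2)=-6.150  V(n3)=-0.4449  V(n4)=-1.290
  i(L1)=1.494  i(V1)=-0.7006  i(V2)=-0.3170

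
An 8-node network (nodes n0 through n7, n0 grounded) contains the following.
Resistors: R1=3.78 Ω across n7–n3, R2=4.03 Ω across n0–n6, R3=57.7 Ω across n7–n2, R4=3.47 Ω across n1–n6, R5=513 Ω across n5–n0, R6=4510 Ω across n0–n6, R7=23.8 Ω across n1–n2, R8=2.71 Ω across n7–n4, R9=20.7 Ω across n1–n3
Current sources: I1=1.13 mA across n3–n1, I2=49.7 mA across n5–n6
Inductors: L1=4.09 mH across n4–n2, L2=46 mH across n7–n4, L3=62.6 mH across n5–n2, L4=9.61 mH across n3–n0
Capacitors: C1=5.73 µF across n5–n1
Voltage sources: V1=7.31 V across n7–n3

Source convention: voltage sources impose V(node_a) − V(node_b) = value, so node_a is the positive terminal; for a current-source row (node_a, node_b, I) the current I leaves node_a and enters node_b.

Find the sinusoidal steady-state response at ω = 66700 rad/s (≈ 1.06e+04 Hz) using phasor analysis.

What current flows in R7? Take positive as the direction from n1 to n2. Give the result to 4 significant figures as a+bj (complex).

-0.07211+0.008645j A

Element admittances at ω=66700 rad/s:
  Y(R1) = 0.2646+0.000j S between n7,n3
  I1: injects 0.00113 A into n1 (from n3)
  Y(L1) = 0.000-0.003666j S between n4,n2
  Y(R2) = 0.2481+0.000j S between n0,n6
  Y(R3) = 0.01733+0.000j S between n7,n2
  Y(R4) = 0.2882+0.000j S between n1,n6
  I2: injects 0.0497 A into n6 (from n5)
  Y(C1) = 0.000+0.3822j S between n5,n1
  Y(R5) = 0.001949+0.000j S between n5,n0
  Y(R6) = 0.0002217+0.000j S between n0,n6
  Y(L2) = 0.000-0.0003259j S between n7,n4
  Y(R7) = 0.04202+0.000j S between n1,n2
  Y(L3) = 0.000-0.0002395j S between n5,n2
  Y(L4) = 0.000-0.001560j S between n3,n0
  Y(R8) = 0.3690+0.000j S between n7,n4
  Y(R9) = 0.04831+0.000j S between n1,n3
  V1: constraint V(n7)−V(n3) = 7.31
Assemble and solve the 8×8 MNA system:
  V(n1)=-0.1712-0.02133j  V(n2)=1.545-0.2271j  V(n3)=-1.689+0.1116j  V(n4)=5.617+0.1520j  V(n5)=-0.1729+0.1080j  V(n6)=0.0006558-0.01146j  V(n7)=5.621+0.1116j
  i(V1)=-2.006+0.009057j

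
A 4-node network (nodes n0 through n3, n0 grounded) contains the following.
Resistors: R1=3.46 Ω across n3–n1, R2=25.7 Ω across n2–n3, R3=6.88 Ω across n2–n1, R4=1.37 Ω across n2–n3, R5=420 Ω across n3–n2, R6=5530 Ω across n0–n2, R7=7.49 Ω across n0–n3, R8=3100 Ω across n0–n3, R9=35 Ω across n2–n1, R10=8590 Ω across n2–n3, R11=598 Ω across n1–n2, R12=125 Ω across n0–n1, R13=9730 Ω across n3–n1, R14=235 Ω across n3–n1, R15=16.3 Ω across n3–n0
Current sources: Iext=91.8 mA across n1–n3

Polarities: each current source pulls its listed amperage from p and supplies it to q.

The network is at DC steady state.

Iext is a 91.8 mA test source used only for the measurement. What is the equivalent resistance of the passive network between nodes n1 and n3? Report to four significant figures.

R_eq = 2.252 Ω

Apply KCL at each of the 3 non-ground nodes and solve the resulting linear system.
Node n1: branches {R1, R3, R9, R11, R12, R13, R14, Iext} → V_1 = -0.1985
Node n2: branches {R2, R3, R4, R5, R6, R9, R10, R11} → V_2 = -0.03016
Node n3: branches {R1, R2, R4, R5, R7, R8, R10, R13, R14, R15, Iext} → V_3 = 0.008166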